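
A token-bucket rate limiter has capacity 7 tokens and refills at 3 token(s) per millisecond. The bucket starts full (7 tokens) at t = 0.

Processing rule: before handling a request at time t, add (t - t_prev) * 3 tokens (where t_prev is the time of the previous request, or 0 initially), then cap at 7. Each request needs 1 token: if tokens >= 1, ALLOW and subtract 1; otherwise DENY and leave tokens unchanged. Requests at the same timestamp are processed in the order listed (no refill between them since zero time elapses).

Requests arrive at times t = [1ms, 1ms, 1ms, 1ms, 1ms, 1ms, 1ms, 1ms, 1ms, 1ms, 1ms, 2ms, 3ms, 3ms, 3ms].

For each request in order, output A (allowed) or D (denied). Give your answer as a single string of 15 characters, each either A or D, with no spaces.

Answer: AAAAAAADDDDAAAA

Derivation:
Simulating step by step:
  req#1 t=1ms: ALLOW
  req#2 t=1ms: ALLOW
  req#3 t=1ms: ALLOW
  req#4 t=1ms: ALLOW
  req#5 t=1ms: ALLOW
  req#6 t=1ms: ALLOW
  req#7 t=1ms: ALLOW
  req#8 t=1ms: DENY
  req#9 t=1ms: DENY
  req#10 t=1ms: DENY
  req#11 t=1ms: DENY
  req#12 t=2ms: ALLOW
  req#13 t=3ms: ALLOW
  req#14 t=3ms: ALLOW
  req#15 t=3ms: ALLOW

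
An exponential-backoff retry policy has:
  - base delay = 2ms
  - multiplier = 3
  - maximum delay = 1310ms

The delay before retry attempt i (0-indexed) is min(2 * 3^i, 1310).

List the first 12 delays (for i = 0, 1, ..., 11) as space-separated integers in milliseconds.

Computing each delay:
  i=0: min(2*3^0, 1310) = 2
  i=1: min(2*3^1, 1310) = 6
  i=2: min(2*3^2, 1310) = 18
  i=3: min(2*3^3, 1310) = 54
  i=4: min(2*3^4, 1310) = 162
  i=5: min(2*3^5, 1310) = 486
  i=6: min(2*3^6, 1310) = 1310
  i=7: min(2*3^7, 1310) = 1310
  i=8: min(2*3^8, 1310) = 1310
  i=9: min(2*3^9, 1310) = 1310
  i=10: min(2*3^10, 1310) = 1310
  i=11: min(2*3^11, 1310) = 1310

Answer: 2 6 18 54 162 486 1310 1310 1310 1310 1310 1310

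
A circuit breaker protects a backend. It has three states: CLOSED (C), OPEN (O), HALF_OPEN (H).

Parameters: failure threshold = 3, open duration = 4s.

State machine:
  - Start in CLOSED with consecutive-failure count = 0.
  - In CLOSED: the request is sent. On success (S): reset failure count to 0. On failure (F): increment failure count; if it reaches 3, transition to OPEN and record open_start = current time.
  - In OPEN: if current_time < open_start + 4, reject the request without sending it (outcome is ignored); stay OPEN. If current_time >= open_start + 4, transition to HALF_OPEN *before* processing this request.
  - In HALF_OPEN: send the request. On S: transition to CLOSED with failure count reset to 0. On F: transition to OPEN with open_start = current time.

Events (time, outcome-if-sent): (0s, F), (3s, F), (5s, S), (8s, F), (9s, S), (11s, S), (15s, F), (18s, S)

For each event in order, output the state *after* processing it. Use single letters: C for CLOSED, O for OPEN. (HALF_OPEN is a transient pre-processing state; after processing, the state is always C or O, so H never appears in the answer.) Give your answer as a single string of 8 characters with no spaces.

Answer: CCCCCCCC

Derivation:
State after each event:
  event#1 t=0s outcome=F: state=CLOSED
  event#2 t=3s outcome=F: state=CLOSED
  event#3 t=5s outcome=S: state=CLOSED
  event#4 t=8s outcome=F: state=CLOSED
  event#5 t=9s outcome=S: state=CLOSED
  event#6 t=11s outcome=S: state=CLOSED
  event#7 t=15s outcome=F: state=CLOSED
  event#8 t=18s outcome=S: state=CLOSED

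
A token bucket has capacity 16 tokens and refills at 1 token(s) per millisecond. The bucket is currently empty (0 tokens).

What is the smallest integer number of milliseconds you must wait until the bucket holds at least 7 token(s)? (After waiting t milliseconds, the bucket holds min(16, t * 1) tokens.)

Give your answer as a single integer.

Answer: 7

Derivation:
Need t * 1 >= 7, so t >= 7/1.
Smallest integer t = ceil(7/1) = 7.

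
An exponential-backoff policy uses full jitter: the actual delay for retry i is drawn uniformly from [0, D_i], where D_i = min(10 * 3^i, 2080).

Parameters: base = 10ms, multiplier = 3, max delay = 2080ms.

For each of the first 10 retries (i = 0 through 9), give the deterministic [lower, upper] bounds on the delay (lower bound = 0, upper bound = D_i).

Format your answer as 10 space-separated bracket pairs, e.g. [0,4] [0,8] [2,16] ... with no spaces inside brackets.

Computing bounds per retry:
  i=0: D_i=min(10*3^0,2080)=10, bounds=[0,10]
  i=1: D_i=min(10*3^1,2080)=30, bounds=[0,30]
  i=2: D_i=min(10*3^2,2080)=90, bounds=[0,90]
  i=3: D_i=min(10*3^3,2080)=270, bounds=[0,270]
  i=4: D_i=min(10*3^4,2080)=810, bounds=[0,810]
  i=5: D_i=min(10*3^5,2080)=2080, bounds=[0,2080]
  i=6: D_i=min(10*3^6,2080)=2080, bounds=[0,2080]
  i=7: D_i=min(10*3^7,2080)=2080, bounds=[0,2080]
  i=8: D_i=min(10*3^8,2080)=2080, bounds=[0,2080]
  i=9: D_i=min(10*3^9,2080)=2080, bounds=[0,2080]

Answer: [0,10] [0,30] [0,90] [0,270] [0,810] [0,2080] [0,2080] [0,2080] [0,2080] [0,2080]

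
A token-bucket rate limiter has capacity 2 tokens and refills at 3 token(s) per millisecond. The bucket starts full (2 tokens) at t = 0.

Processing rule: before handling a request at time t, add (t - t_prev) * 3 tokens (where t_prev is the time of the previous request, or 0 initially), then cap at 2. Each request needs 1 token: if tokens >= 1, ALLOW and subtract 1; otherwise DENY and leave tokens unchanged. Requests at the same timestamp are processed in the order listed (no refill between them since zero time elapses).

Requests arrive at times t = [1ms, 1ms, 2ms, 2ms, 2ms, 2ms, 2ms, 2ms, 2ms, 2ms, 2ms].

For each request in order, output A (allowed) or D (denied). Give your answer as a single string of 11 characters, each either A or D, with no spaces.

Answer: AAAADDDDDDD

Derivation:
Simulating step by step:
  req#1 t=1ms: ALLOW
  req#2 t=1ms: ALLOW
  req#3 t=2ms: ALLOW
  req#4 t=2ms: ALLOW
  req#5 t=2ms: DENY
  req#6 t=2ms: DENY
  req#7 t=2ms: DENY
  req#8 t=2ms: DENY
  req#9 t=2ms: DENY
  req#10 t=2ms: DENY
  req#11 t=2ms: DENY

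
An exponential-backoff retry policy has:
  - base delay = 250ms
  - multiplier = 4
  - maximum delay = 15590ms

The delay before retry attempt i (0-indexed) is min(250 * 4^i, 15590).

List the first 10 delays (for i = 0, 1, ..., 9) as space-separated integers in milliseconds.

Computing each delay:
  i=0: min(250*4^0, 15590) = 250
  i=1: min(250*4^1, 15590) = 1000
  i=2: min(250*4^2, 15590) = 4000
  i=3: min(250*4^3, 15590) = 15590
  i=4: min(250*4^4, 15590) = 15590
  i=5: min(250*4^5, 15590) = 15590
  i=6: min(250*4^6, 15590) = 15590
  i=7: min(250*4^7, 15590) = 15590
  i=8: min(250*4^8, 15590) = 15590
  i=9: min(250*4^9, 15590) = 15590

Answer: 250 1000 4000 15590 15590 15590 15590 15590 15590 15590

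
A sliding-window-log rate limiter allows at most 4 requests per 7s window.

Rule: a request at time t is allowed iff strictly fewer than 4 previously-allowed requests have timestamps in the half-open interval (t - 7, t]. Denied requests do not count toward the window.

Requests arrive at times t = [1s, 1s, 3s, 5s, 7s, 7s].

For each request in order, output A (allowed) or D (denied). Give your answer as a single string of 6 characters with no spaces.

Answer: AAAADD

Derivation:
Tracking allowed requests in the window:
  req#1 t=1s: ALLOW
  req#2 t=1s: ALLOW
  req#3 t=3s: ALLOW
  req#4 t=5s: ALLOW
  req#5 t=7s: DENY
  req#6 t=7s: DENY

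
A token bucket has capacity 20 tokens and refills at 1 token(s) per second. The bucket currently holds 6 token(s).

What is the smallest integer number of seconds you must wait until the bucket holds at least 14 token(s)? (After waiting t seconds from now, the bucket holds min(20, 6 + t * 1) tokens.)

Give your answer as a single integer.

Need 6 + t * 1 >= 14, so t >= 8/1.
Smallest integer t = ceil(8/1) = 8.

Answer: 8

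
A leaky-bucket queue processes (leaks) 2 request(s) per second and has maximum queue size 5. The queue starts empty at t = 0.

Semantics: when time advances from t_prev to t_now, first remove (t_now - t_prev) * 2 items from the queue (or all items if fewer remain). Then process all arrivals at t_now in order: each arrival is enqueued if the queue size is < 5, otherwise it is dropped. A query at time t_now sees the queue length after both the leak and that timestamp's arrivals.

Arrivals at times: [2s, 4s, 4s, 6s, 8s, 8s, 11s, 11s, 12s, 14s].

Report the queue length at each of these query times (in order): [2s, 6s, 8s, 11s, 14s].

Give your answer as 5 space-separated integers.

Answer: 1 1 2 2 1

Derivation:
Queue lengths at query times:
  query t=2s: backlog = 1
  query t=6s: backlog = 1
  query t=8s: backlog = 2
  query t=11s: backlog = 2
  query t=14s: backlog = 1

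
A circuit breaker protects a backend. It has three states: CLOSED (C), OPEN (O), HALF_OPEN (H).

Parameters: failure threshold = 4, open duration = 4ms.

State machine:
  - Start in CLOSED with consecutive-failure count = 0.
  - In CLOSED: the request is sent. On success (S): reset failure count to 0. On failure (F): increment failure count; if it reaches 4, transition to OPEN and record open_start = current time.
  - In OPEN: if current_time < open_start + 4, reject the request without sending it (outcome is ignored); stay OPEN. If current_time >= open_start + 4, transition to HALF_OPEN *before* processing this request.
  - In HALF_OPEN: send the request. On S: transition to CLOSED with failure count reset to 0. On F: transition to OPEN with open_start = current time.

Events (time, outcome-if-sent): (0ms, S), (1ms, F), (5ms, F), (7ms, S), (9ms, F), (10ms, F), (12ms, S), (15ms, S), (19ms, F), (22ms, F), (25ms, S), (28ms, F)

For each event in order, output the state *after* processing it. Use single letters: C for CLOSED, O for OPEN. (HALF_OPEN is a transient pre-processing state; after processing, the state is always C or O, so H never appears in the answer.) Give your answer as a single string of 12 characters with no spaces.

Answer: CCCCCCCCCCCC

Derivation:
State after each event:
  event#1 t=0ms outcome=S: state=CLOSED
  event#2 t=1ms outcome=F: state=CLOSED
  event#3 t=5ms outcome=F: state=CLOSED
  event#4 t=7ms outcome=S: state=CLOSED
  event#5 t=9ms outcome=F: state=CLOSED
  event#6 t=10ms outcome=F: state=CLOSED
  event#7 t=12ms outcome=S: state=CLOSED
  event#8 t=15ms outcome=S: state=CLOSED
  event#9 t=19ms outcome=F: state=CLOSED
  event#10 t=22ms outcome=F: state=CLOSED
  event#11 t=25ms outcome=S: state=CLOSED
  event#12 t=28ms outcome=F: state=CLOSED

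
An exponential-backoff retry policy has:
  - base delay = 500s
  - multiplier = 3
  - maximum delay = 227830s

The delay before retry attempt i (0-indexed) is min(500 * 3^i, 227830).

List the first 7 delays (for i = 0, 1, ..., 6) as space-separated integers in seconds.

Computing each delay:
  i=0: min(500*3^0, 227830) = 500
  i=1: min(500*3^1, 227830) = 1500
  i=2: min(500*3^2, 227830) = 4500
  i=3: min(500*3^3, 227830) = 13500
  i=4: min(500*3^4, 227830) = 40500
  i=5: min(500*3^5, 227830) = 121500
  i=6: min(500*3^6, 227830) = 227830

Answer: 500 1500 4500 13500 40500 121500 227830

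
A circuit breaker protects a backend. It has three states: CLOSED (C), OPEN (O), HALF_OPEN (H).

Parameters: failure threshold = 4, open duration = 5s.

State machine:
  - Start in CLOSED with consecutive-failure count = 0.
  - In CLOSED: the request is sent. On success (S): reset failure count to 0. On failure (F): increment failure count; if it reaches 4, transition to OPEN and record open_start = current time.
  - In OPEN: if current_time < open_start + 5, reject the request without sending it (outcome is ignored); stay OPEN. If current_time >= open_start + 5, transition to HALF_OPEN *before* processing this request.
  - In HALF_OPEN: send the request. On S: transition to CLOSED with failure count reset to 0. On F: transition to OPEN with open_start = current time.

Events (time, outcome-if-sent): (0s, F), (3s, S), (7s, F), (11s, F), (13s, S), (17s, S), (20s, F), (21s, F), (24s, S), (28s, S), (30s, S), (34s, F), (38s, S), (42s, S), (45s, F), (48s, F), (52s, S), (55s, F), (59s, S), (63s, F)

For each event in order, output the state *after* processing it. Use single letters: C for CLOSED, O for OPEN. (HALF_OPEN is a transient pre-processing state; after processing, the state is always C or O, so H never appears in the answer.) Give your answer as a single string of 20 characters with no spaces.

Answer: CCCCCCCCCCCCCCCCCCCC

Derivation:
State after each event:
  event#1 t=0s outcome=F: state=CLOSED
  event#2 t=3s outcome=S: state=CLOSED
  event#3 t=7s outcome=F: state=CLOSED
  event#4 t=11s outcome=F: state=CLOSED
  event#5 t=13s outcome=S: state=CLOSED
  event#6 t=17s outcome=S: state=CLOSED
  event#7 t=20s outcome=F: state=CLOSED
  event#8 t=21s outcome=F: state=CLOSED
  event#9 t=24s outcome=S: state=CLOSED
  event#10 t=28s outcome=S: state=CLOSED
  event#11 t=30s outcome=S: state=CLOSED
  event#12 t=34s outcome=F: state=CLOSED
  event#13 t=38s outcome=S: state=CLOSED
  event#14 t=42s outcome=S: state=CLOSED
  event#15 t=45s outcome=F: state=CLOSED
  event#16 t=48s outcome=F: state=CLOSED
  event#17 t=52s outcome=S: state=CLOSED
  event#18 t=55s outcome=F: state=CLOSED
  event#19 t=59s outcome=S: state=CLOSED
  event#20 t=63s outcome=F: state=CLOSED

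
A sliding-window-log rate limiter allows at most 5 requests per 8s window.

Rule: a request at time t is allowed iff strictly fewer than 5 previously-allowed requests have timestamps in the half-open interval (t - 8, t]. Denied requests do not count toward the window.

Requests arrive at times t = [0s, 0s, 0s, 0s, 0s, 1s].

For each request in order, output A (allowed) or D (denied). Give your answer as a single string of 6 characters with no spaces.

Answer: AAAAAD

Derivation:
Tracking allowed requests in the window:
  req#1 t=0s: ALLOW
  req#2 t=0s: ALLOW
  req#3 t=0s: ALLOW
  req#4 t=0s: ALLOW
  req#5 t=0s: ALLOW
  req#6 t=1s: DENY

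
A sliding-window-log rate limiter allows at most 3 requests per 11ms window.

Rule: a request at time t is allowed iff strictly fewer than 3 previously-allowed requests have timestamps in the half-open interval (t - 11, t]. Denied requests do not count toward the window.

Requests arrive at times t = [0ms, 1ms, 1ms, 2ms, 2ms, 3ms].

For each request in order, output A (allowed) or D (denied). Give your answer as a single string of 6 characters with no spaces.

Answer: AAADDD

Derivation:
Tracking allowed requests in the window:
  req#1 t=0ms: ALLOW
  req#2 t=1ms: ALLOW
  req#3 t=1ms: ALLOW
  req#4 t=2ms: DENY
  req#5 t=2ms: DENY
  req#6 t=3ms: DENY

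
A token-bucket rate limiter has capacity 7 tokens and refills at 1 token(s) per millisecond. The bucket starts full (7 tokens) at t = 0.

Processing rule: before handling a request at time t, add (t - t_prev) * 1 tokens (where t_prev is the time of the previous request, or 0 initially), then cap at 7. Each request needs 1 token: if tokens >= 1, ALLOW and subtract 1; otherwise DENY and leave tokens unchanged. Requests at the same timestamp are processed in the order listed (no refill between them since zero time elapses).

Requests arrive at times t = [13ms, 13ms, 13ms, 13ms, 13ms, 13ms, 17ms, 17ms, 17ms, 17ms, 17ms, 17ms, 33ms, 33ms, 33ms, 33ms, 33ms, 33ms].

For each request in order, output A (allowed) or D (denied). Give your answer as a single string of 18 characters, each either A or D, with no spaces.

Simulating step by step:
  req#1 t=13ms: ALLOW
  req#2 t=13ms: ALLOW
  req#3 t=13ms: ALLOW
  req#4 t=13ms: ALLOW
  req#5 t=13ms: ALLOW
  req#6 t=13ms: ALLOW
  req#7 t=17ms: ALLOW
  req#8 t=17ms: ALLOW
  req#9 t=17ms: ALLOW
  req#10 t=17ms: ALLOW
  req#11 t=17ms: ALLOW
  req#12 t=17ms: DENY
  req#13 t=33ms: ALLOW
  req#14 t=33ms: ALLOW
  req#15 t=33ms: ALLOW
  req#16 t=33ms: ALLOW
  req#17 t=33ms: ALLOW
  req#18 t=33ms: ALLOW

Answer: AAAAAAAAAAADAAAAAA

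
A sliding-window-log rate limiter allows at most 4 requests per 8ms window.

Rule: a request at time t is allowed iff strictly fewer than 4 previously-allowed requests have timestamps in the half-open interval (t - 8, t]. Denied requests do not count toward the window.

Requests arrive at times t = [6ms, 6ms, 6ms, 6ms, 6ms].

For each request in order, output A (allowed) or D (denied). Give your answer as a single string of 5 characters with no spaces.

Answer: AAAAD

Derivation:
Tracking allowed requests in the window:
  req#1 t=6ms: ALLOW
  req#2 t=6ms: ALLOW
  req#3 t=6ms: ALLOW
  req#4 t=6ms: ALLOW
  req#5 t=6ms: DENY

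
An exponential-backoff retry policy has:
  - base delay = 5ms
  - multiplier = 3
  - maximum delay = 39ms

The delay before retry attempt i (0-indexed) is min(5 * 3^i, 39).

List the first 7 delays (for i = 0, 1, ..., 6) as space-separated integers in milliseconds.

Answer: 5 15 39 39 39 39 39

Derivation:
Computing each delay:
  i=0: min(5*3^0, 39) = 5
  i=1: min(5*3^1, 39) = 15
  i=2: min(5*3^2, 39) = 39
  i=3: min(5*3^3, 39) = 39
  i=4: min(5*3^4, 39) = 39
  i=5: min(5*3^5, 39) = 39
  i=6: min(5*3^6, 39) = 39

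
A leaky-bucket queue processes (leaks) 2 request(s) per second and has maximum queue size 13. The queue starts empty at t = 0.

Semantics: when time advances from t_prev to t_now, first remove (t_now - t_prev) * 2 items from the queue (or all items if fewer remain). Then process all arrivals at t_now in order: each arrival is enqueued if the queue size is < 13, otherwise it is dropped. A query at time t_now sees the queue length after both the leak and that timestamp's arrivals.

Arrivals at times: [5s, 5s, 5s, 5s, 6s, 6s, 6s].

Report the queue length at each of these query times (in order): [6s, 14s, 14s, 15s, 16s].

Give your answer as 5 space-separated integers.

Queue lengths at query times:
  query t=6s: backlog = 5
  query t=14s: backlog = 0
  query t=14s: backlog = 0
  query t=15s: backlog = 0
  query t=16s: backlog = 0

Answer: 5 0 0 0 0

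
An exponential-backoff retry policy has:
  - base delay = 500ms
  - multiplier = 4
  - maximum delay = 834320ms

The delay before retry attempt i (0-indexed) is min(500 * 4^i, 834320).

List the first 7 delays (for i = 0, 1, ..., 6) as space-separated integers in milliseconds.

Answer: 500 2000 8000 32000 128000 512000 834320

Derivation:
Computing each delay:
  i=0: min(500*4^0, 834320) = 500
  i=1: min(500*4^1, 834320) = 2000
  i=2: min(500*4^2, 834320) = 8000
  i=3: min(500*4^3, 834320) = 32000
  i=4: min(500*4^4, 834320) = 128000
  i=5: min(500*4^5, 834320) = 512000
  i=6: min(500*4^6, 834320) = 834320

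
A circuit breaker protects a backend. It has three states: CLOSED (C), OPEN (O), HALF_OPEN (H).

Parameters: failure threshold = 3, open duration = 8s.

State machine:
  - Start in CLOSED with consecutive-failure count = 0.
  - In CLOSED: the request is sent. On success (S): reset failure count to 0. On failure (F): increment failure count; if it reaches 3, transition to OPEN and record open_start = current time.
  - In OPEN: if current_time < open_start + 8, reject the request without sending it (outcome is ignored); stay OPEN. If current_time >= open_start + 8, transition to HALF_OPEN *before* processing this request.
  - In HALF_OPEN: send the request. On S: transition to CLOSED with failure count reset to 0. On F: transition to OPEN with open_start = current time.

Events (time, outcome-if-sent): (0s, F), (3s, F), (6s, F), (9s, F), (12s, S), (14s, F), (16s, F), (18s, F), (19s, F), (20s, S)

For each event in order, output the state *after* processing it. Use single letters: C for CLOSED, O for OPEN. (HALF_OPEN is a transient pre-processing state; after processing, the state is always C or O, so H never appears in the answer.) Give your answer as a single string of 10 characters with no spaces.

State after each event:
  event#1 t=0s outcome=F: state=CLOSED
  event#2 t=3s outcome=F: state=CLOSED
  event#3 t=6s outcome=F: state=OPEN
  event#4 t=9s outcome=F: state=OPEN
  event#5 t=12s outcome=S: state=OPEN
  event#6 t=14s outcome=F: state=OPEN
  event#7 t=16s outcome=F: state=OPEN
  event#8 t=18s outcome=F: state=OPEN
  event#9 t=19s outcome=F: state=OPEN
  event#10 t=20s outcome=S: state=OPEN

Answer: CCOOOOOOOO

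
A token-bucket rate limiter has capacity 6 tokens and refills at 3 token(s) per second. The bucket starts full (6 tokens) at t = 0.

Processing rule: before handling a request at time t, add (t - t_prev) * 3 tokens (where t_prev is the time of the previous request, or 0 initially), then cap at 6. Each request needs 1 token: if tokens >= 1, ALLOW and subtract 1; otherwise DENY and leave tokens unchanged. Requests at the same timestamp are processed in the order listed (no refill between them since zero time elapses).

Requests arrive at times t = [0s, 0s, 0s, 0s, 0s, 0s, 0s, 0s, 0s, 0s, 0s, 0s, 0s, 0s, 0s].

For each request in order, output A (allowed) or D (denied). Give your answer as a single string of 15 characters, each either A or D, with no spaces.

Simulating step by step:
  req#1 t=0s: ALLOW
  req#2 t=0s: ALLOW
  req#3 t=0s: ALLOW
  req#4 t=0s: ALLOW
  req#5 t=0s: ALLOW
  req#6 t=0s: ALLOW
  req#7 t=0s: DENY
  req#8 t=0s: DENY
  req#9 t=0s: DENY
  req#10 t=0s: DENY
  req#11 t=0s: DENY
  req#12 t=0s: DENY
  req#13 t=0s: DENY
  req#14 t=0s: DENY
  req#15 t=0s: DENY

Answer: AAAAAADDDDDDDDD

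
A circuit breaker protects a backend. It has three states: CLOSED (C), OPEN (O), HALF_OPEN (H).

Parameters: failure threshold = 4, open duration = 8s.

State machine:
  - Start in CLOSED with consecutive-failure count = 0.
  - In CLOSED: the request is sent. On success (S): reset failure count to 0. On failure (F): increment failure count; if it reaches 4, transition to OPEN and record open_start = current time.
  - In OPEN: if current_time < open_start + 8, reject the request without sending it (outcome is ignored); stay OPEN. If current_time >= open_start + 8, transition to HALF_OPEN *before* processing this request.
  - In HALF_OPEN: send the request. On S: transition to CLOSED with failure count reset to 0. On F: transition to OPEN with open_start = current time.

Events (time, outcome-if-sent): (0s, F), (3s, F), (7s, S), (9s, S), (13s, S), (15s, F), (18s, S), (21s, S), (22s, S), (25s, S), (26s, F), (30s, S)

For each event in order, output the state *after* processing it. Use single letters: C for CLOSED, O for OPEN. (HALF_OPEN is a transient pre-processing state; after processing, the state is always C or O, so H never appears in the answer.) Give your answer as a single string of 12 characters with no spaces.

Answer: CCCCCCCCCCCC

Derivation:
State after each event:
  event#1 t=0s outcome=F: state=CLOSED
  event#2 t=3s outcome=F: state=CLOSED
  event#3 t=7s outcome=S: state=CLOSED
  event#4 t=9s outcome=S: state=CLOSED
  event#5 t=13s outcome=S: state=CLOSED
  event#6 t=15s outcome=F: state=CLOSED
  event#7 t=18s outcome=S: state=CLOSED
  event#8 t=21s outcome=S: state=CLOSED
  event#9 t=22s outcome=S: state=CLOSED
  event#10 t=25s outcome=S: state=CLOSED
  event#11 t=26s outcome=F: state=CLOSED
  event#12 t=30s outcome=S: state=CLOSED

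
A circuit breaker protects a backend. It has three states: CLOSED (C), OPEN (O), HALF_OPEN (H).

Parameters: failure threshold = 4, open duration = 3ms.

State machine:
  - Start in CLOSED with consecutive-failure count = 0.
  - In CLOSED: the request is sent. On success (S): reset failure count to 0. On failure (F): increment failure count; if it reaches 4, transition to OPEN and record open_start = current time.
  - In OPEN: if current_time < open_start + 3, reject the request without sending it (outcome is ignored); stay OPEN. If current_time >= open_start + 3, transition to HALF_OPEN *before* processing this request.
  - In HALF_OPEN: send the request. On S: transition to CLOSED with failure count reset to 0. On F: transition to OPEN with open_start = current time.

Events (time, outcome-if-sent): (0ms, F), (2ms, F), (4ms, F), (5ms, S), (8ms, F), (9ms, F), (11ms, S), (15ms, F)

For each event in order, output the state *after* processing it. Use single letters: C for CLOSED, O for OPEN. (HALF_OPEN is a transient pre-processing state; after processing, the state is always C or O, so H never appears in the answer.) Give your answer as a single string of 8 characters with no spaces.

State after each event:
  event#1 t=0ms outcome=F: state=CLOSED
  event#2 t=2ms outcome=F: state=CLOSED
  event#3 t=4ms outcome=F: state=CLOSED
  event#4 t=5ms outcome=S: state=CLOSED
  event#5 t=8ms outcome=F: state=CLOSED
  event#6 t=9ms outcome=F: state=CLOSED
  event#7 t=11ms outcome=S: state=CLOSED
  event#8 t=15ms outcome=F: state=CLOSED

Answer: CCCCCCCC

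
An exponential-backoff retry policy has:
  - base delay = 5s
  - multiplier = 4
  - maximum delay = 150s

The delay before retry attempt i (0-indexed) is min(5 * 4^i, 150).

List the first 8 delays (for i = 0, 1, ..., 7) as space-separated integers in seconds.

Computing each delay:
  i=0: min(5*4^0, 150) = 5
  i=1: min(5*4^1, 150) = 20
  i=2: min(5*4^2, 150) = 80
  i=3: min(5*4^3, 150) = 150
  i=4: min(5*4^4, 150) = 150
  i=5: min(5*4^5, 150) = 150
  i=6: min(5*4^6, 150) = 150
  i=7: min(5*4^7, 150) = 150

Answer: 5 20 80 150 150 150 150 150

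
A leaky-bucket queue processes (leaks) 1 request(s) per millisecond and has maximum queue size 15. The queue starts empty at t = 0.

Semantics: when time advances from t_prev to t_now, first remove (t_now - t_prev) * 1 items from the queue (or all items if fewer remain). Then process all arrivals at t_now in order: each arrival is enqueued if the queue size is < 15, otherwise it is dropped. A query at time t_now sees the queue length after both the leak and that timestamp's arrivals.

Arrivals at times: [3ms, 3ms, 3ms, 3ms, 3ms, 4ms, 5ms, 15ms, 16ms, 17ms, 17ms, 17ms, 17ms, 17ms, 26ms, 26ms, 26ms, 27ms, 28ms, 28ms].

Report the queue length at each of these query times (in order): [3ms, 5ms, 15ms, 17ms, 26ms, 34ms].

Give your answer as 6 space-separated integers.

Queue lengths at query times:
  query t=3ms: backlog = 5
  query t=5ms: backlog = 5
  query t=15ms: backlog = 1
  query t=17ms: backlog = 5
  query t=26ms: backlog = 3
  query t=34ms: backlog = 0

Answer: 5 5 1 5 3 0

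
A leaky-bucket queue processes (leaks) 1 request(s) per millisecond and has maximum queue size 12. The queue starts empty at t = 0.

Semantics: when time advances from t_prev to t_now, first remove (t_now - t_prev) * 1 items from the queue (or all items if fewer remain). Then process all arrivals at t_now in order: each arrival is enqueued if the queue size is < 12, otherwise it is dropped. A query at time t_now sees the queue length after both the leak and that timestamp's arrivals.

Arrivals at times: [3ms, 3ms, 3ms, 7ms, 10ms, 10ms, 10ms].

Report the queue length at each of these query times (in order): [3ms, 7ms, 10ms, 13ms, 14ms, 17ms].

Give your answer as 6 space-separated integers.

Answer: 3 1 3 0 0 0

Derivation:
Queue lengths at query times:
  query t=3ms: backlog = 3
  query t=7ms: backlog = 1
  query t=10ms: backlog = 3
  query t=13ms: backlog = 0
  query t=14ms: backlog = 0
  query t=17ms: backlog = 0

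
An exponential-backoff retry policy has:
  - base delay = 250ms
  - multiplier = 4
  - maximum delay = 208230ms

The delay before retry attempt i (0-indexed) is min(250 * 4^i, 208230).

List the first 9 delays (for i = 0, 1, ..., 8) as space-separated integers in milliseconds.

Answer: 250 1000 4000 16000 64000 208230 208230 208230 208230

Derivation:
Computing each delay:
  i=0: min(250*4^0, 208230) = 250
  i=1: min(250*4^1, 208230) = 1000
  i=2: min(250*4^2, 208230) = 4000
  i=3: min(250*4^3, 208230) = 16000
  i=4: min(250*4^4, 208230) = 64000
  i=5: min(250*4^5, 208230) = 208230
  i=6: min(250*4^6, 208230) = 208230
  i=7: min(250*4^7, 208230) = 208230
  i=8: min(250*4^8, 208230) = 208230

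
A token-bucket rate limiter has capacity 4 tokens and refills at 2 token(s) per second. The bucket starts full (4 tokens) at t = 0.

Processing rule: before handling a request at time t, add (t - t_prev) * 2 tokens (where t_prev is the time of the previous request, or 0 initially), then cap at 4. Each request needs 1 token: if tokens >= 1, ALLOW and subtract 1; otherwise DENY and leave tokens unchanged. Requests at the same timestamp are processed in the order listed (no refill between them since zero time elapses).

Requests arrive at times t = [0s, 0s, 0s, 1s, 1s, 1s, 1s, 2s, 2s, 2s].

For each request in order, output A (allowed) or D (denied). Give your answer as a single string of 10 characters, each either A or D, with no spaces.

Simulating step by step:
  req#1 t=0s: ALLOW
  req#2 t=0s: ALLOW
  req#3 t=0s: ALLOW
  req#4 t=1s: ALLOW
  req#5 t=1s: ALLOW
  req#6 t=1s: ALLOW
  req#7 t=1s: DENY
  req#8 t=2s: ALLOW
  req#9 t=2s: ALLOW
  req#10 t=2s: DENY

Answer: AAAAAADAAD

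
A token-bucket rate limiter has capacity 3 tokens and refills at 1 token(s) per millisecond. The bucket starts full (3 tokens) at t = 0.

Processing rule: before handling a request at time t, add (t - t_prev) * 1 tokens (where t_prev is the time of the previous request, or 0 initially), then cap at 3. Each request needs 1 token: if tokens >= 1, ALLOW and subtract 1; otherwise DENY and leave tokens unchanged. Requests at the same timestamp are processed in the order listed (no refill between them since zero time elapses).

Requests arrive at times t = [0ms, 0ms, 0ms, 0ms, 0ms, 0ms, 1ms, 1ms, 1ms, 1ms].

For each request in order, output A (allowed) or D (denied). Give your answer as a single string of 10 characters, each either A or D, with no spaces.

Simulating step by step:
  req#1 t=0ms: ALLOW
  req#2 t=0ms: ALLOW
  req#3 t=0ms: ALLOW
  req#4 t=0ms: DENY
  req#5 t=0ms: DENY
  req#6 t=0ms: DENY
  req#7 t=1ms: ALLOW
  req#8 t=1ms: DENY
  req#9 t=1ms: DENY
  req#10 t=1ms: DENY

Answer: AAADDDADDD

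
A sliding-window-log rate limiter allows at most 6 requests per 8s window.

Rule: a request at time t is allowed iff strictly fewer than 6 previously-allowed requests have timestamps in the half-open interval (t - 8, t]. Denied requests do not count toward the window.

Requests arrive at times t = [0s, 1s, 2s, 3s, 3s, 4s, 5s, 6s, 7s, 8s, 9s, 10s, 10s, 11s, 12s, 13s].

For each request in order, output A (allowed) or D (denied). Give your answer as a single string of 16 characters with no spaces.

Answer: AAAAAADDDAAADAAA

Derivation:
Tracking allowed requests in the window:
  req#1 t=0s: ALLOW
  req#2 t=1s: ALLOW
  req#3 t=2s: ALLOW
  req#4 t=3s: ALLOW
  req#5 t=3s: ALLOW
  req#6 t=4s: ALLOW
  req#7 t=5s: DENY
  req#8 t=6s: DENY
  req#9 t=7s: DENY
  req#10 t=8s: ALLOW
  req#11 t=9s: ALLOW
  req#12 t=10s: ALLOW
  req#13 t=10s: DENY
  req#14 t=11s: ALLOW
  req#15 t=12s: ALLOW
  req#16 t=13s: ALLOW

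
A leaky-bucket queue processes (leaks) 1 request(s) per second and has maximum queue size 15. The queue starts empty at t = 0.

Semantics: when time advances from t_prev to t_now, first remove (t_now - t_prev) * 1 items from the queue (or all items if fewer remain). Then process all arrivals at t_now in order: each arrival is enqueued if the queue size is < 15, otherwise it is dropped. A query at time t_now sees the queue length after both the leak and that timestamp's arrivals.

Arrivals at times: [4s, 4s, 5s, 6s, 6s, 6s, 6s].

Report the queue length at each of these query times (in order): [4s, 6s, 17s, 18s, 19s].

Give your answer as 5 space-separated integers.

Queue lengths at query times:
  query t=4s: backlog = 2
  query t=6s: backlog = 5
  query t=17s: backlog = 0
  query t=18s: backlog = 0
  query t=19s: backlog = 0

Answer: 2 5 0 0 0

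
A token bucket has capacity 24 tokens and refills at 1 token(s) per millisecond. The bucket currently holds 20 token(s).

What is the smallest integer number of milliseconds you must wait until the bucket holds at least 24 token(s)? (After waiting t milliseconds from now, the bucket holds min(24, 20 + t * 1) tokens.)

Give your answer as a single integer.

Need 20 + t * 1 >= 24, so t >= 4/1.
Smallest integer t = ceil(4/1) = 4.

Answer: 4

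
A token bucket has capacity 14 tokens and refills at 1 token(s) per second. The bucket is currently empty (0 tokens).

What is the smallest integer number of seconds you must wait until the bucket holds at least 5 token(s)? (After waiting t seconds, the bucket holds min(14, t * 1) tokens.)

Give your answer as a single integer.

Answer: 5

Derivation:
Need t * 1 >= 5, so t >= 5/1.
Smallest integer t = ceil(5/1) = 5.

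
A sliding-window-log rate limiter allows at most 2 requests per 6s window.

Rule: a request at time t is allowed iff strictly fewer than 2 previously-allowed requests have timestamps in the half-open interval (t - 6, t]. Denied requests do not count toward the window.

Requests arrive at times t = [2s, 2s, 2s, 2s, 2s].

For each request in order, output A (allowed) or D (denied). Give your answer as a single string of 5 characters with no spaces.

Tracking allowed requests in the window:
  req#1 t=2s: ALLOW
  req#2 t=2s: ALLOW
  req#3 t=2s: DENY
  req#4 t=2s: DENY
  req#5 t=2s: DENY

Answer: AADDD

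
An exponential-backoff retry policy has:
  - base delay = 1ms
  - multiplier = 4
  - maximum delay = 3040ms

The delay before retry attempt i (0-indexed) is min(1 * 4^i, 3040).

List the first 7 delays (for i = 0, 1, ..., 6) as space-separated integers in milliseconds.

Answer: 1 4 16 64 256 1024 3040

Derivation:
Computing each delay:
  i=0: min(1*4^0, 3040) = 1
  i=1: min(1*4^1, 3040) = 4
  i=2: min(1*4^2, 3040) = 16
  i=3: min(1*4^3, 3040) = 64
  i=4: min(1*4^4, 3040) = 256
  i=5: min(1*4^5, 3040) = 1024
  i=6: min(1*4^6, 3040) = 3040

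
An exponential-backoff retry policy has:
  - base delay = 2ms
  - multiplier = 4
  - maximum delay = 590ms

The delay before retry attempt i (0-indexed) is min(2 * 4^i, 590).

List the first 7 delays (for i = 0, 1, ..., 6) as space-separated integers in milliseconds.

Answer: 2 8 32 128 512 590 590

Derivation:
Computing each delay:
  i=0: min(2*4^0, 590) = 2
  i=1: min(2*4^1, 590) = 8
  i=2: min(2*4^2, 590) = 32
  i=3: min(2*4^3, 590) = 128
  i=4: min(2*4^4, 590) = 512
  i=5: min(2*4^5, 590) = 590
  i=6: min(2*4^6, 590) = 590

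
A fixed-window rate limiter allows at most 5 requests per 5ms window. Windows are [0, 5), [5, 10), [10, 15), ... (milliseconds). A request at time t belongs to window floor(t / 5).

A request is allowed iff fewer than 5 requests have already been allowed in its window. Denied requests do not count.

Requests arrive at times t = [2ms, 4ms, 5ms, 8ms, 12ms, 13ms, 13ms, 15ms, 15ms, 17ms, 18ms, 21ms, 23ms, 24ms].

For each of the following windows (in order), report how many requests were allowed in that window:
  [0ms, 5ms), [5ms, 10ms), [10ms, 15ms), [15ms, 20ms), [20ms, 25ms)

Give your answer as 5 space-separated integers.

Answer: 2 2 3 4 3

Derivation:
Processing requests:
  req#1 t=2ms (window 0): ALLOW
  req#2 t=4ms (window 0): ALLOW
  req#3 t=5ms (window 1): ALLOW
  req#4 t=8ms (window 1): ALLOW
  req#5 t=12ms (window 2): ALLOW
  req#6 t=13ms (window 2): ALLOW
  req#7 t=13ms (window 2): ALLOW
  req#8 t=15ms (window 3): ALLOW
  req#9 t=15ms (window 3): ALLOW
  req#10 t=17ms (window 3): ALLOW
  req#11 t=18ms (window 3): ALLOW
  req#12 t=21ms (window 4): ALLOW
  req#13 t=23ms (window 4): ALLOW
  req#14 t=24ms (window 4): ALLOW

Allowed counts by window: 2 2 3 4 3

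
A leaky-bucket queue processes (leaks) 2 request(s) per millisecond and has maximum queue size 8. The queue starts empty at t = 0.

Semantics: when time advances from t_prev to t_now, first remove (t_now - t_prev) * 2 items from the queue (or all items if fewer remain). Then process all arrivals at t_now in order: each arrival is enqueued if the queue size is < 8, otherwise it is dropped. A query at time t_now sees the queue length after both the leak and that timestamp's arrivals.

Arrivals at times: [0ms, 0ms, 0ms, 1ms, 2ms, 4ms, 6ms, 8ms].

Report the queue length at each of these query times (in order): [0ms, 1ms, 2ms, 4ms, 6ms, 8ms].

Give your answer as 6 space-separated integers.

Queue lengths at query times:
  query t=0ms: backlog = 3
  query t=1ms: backlog = 2
  query t=2ms: backlog = 1
  query t=4ms: backlog = 1
  query t=6ms: backlog = 1
  query t=8ms: backlog = 1

Answer: 3 2 1 1 1 1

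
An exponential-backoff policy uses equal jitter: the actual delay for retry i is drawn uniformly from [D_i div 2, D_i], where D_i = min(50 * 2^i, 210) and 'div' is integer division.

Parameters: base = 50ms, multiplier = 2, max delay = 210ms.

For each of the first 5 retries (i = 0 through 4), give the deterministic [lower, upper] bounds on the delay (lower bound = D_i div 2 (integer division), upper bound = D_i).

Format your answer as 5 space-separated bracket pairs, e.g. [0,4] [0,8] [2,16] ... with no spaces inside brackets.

Answer: [25,50] [50,100] [100,200] [105,210] [105,210]

Derivation:
Computing bounds per retry:
  i=0: D_i=min(50*2^0,210)=50, bounds=[25,50]
  i=1: D_i=min(50*2^1,210)=100, bounds=[50,100]
  i=2: D_i=min(50*2^2,210)=200, bounds=[100,200]
  i=3: D_i=min(50*2^3,210)=210, bounds=[105,210]
  i=4: D_i=min(50*2^4,210)=210, bounds=[105,210]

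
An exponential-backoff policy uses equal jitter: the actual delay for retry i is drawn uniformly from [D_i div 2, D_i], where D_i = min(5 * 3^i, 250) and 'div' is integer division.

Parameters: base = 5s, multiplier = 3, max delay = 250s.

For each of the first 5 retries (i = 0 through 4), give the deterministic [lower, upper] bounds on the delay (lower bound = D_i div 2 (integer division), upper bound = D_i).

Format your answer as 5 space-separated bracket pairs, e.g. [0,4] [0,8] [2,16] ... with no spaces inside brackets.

Computing bounds per retry:
  i=0: D_i=min(5*3^0,250)=5, bounds=[2,5]
  i=1: D_i=min(5*3^1,250)=15, bounds=[7,15]
  i=2: D_i=min(5*3^2,250)=45, bounds=[22,45]
  i=3: D_i=min(5*3^3,250)=135, bounds=[67,135]
  i=4: D_i=min(5*3^4,250)=250, bounds=[125,250]

Answer: [2,5] [7,15] [22,45] [67,135] [125,250]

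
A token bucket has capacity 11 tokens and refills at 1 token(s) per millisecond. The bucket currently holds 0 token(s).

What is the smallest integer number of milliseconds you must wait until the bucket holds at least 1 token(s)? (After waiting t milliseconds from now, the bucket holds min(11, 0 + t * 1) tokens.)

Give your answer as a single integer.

Need 0 + t * 1 >= 1, so t >= 1/1.
Smallest integer t = ceil(1/1) = 1.

Answer: 1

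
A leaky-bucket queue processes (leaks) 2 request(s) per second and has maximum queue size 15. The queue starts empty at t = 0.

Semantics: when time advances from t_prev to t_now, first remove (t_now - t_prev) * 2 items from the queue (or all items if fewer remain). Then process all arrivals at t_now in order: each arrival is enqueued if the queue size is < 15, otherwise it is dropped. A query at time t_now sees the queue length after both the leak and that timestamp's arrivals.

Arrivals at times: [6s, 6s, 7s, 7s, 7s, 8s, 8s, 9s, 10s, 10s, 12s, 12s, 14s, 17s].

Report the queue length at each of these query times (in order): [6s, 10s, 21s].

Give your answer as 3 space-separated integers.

Queue lengths at query times:
  query t=6s: backlog = 2
  query t=10s: backlog = 2
  query t=21s: backlog = 0

Answer: 2 2 0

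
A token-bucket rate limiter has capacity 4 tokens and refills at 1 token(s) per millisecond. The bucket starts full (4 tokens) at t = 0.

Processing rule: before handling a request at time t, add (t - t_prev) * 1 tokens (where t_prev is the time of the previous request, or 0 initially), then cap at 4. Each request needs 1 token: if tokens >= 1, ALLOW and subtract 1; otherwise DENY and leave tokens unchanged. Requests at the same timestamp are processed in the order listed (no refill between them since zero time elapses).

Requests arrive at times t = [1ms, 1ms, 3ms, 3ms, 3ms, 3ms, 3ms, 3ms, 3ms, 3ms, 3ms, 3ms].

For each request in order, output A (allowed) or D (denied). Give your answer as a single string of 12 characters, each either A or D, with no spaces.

Simulating step by step:
  req#1 t=1ms: ALLOW
  req#2 t=1ms: ALLOW
  req#3 t=3ms: ALLOW
  req#4 t=3ms: ALLOW
  req#5 t=3ms: ALLOW
  req#6 t=3ms: ALLOW
  req#7 t=3ms: DENY
  req#8 t=3ms: DENY
  req#9 t=3ms: DENY
  req#10 t=3ms: DENY
  req#11 t=3ms: DENY
  req#12 t=3ms: DENY

Answer: AAAAAADDDDDD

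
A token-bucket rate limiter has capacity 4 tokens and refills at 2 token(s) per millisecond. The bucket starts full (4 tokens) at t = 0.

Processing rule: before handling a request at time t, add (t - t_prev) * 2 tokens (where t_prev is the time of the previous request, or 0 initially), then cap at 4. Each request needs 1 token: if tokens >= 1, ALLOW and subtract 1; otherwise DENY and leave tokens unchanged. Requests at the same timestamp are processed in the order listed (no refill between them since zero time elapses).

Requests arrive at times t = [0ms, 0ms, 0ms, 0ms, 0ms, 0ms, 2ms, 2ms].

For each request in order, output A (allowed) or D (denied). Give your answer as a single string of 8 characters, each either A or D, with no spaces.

Simulating step by step:
  req#1 t=0ms: ALLOW
  req#2 t=0ms: ALLOW
  req#3 t=0ms: ALLOW
  req#4 t=0ms: ALLOW
  req#5 t=0ms: DENY
  req#6 t=0ms: DENY
  req#7 t=2ms: ALLOW
  req#8 t=2ms: ALLOW

Answer: AAAADDAA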